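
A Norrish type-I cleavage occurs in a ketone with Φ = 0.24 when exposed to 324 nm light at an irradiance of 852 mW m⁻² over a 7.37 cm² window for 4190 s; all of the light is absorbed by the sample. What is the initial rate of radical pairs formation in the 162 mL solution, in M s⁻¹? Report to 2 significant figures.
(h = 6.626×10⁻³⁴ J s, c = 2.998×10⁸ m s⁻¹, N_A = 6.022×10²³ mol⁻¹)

2.5×10⁻⁹ M s⁻¹

Photon energy at 324 nm: hc/λ = (6.626×10⁻³⁴)(2.998×10⁸)/(324×10⁻⁹) = 6.131×10⁻¹⁹ J.
Energy delivered: (852 mW m⁻²)(7.37×10⁻⁴ m²)(4190 s) = 2.631 J.
Photons incident: 2.631 / 6.131×10⁻¹⁹ = 4.291×10¹⁸, i.e. 4.291×10¹⁸/6.022×10²³ = 7.126×10⁻⁶ mol.
Product formed: 0.24 × 7.126×10⁻⁶ = 1.710×10⁻⁶ mol.
Rate: 1.710×10⁻⁶ mol / (4190 s × 0.162 L) = 2.5×10⁻⁹ M s⁻¹.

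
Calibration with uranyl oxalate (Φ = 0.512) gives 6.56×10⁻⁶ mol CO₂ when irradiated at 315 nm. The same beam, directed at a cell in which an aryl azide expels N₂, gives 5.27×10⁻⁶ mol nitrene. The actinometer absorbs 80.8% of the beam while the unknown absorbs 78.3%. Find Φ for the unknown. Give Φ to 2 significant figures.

Φ = 0.42

Photons absorbed by the actinometer: 6.56×10⁻⁶ / 0.512 = 1.281×10⁻⁵ mol.
Incident flux: 1.281×10⁻⁵ / 0.808 = 1.585×10⁻⁵ einstein.
Absorbed by unknown: 0.783 × 1.585×10⁻⁵ = 1.241×10⁻⁵ mol.
Φ(unknown) = 5.27×10⁻⁶ / 1.241×10⁻⁵ = 0.42.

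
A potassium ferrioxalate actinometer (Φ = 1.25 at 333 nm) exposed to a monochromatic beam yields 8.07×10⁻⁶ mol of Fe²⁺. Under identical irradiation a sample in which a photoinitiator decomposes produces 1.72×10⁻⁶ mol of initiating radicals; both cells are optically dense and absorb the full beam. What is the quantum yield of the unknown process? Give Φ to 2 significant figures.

Φ = 0.27

Photons absorbed by the actinometer: 8.07×10⁻⁶ / 1.25 = 6.456×10⁻⁶ mol.
Φ(unknown) = 1.72×10⁻⁶ / 6.456×10⁻⁶ = 0.27.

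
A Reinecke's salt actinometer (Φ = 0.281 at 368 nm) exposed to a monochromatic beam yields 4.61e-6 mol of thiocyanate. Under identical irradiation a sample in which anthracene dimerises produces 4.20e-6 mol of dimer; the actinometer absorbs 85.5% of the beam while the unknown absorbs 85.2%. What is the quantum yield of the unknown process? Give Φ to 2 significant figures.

Photons absorbed by the actinometer: 4.61e-6 / 0.281 = 1.641e-5 mol.
Incident flux: 1.641e-5 / 0.855 = 1.919e-5 einstein.
Absorbed by unknown: 0.852 × 1.919e-5 = 1.635e-5 mol.
Φ(unknown) = 4.20e-6 / 1.635e-5 = 0.26.

Φ = 0.26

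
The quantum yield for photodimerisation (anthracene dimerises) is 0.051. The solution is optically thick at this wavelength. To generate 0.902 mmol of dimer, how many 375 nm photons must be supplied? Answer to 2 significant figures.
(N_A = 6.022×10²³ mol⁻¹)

1.1×10²² photons

Product: 0.902 mmol = 9.02×10⁻⁴ mol.
Photons that must be absorbed: 9.02×10⁻⁴ / 0.051 = 0.01769 mol.
Photon count: 0.01769 × 6.022×10²³ = 1.1×10²².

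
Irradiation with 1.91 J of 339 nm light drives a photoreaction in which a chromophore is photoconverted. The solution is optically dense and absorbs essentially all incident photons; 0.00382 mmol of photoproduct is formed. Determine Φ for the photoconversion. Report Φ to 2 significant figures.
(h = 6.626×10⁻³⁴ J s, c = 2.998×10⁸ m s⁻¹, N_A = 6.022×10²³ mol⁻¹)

Φ = 0.71

Product: 0.00382 mmol = 3.82×10⁻⁶ mol.
Photon energy at 339 nm: hc/λ = (6.626×10⁻³⁴)(2.998×10⁸)/(339×10⁻⁹) = 5.860×10⁻¹⁹ J.
Photons incident: 1.91 / 5.860×10⁻¹⁹ = 3.259×10¹⁸, i.e. 3.259×10¹⁸/6.022×10²³ = 5.412×10⁻⁶ mol.
Φ = 3.82×10⁻⁶ mol / 5.412×10⁻⁶ mol photons = 0.71.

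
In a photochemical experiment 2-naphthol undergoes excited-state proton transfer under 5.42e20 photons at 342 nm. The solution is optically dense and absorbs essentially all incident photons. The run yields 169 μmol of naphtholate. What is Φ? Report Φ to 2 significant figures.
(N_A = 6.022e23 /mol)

Product: 169 μmol = 1.69e-4 mol.
Moles of photons: 5.42e20 / 6.022e23 = 9.000e-4 mol.
Φ = 1.69e-4 mol / 9.000e-4 mol photons = 0.19.

Φ = 0.19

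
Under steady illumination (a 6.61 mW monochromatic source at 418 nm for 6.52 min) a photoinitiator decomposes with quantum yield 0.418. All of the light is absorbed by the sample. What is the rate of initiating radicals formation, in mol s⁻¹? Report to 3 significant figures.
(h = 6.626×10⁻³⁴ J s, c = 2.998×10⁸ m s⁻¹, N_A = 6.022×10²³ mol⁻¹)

9.65×10⁻⁹ mol s⁻¹

Photon energy at 418 nm: hc/λ = (6.626×10⁻³⁴)(2.998×10⁸)/(418×10⁻⁹) = 4.752×10⁻¹⁹ J.
Energy delivered: (6.61 mW)(391.2 s) = 2.586 J.
Photons incident: 2.586 / 4.752×10⁻¹⁹ = 5.442×10¹⁸, i.e. 5.442×10¹⁸/6.022×10²³ = 9.037×10⁻⁶ mol.
Product formed: 0.418 × 9.037×10⁻⁶ = 3.777×10⁻⁶ mol.
Rate: 3.777×10⁻⁶ / 391.2 s = 9.65×10⁻⁹ mol s⁻¹.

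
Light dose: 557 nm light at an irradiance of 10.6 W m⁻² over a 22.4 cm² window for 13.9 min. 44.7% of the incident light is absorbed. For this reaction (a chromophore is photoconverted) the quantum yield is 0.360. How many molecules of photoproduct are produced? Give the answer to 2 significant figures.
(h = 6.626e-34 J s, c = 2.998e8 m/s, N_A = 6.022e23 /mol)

8.9e18 molecules

Photon energy at 557 nm: hc/λ = (6.626e-34)(2.998e8)/(557e-9) = 3.566e-19 J.
Energy delivered: (10.6 W m⁻²)(22.4e-4 m²)(834 s) = 19.80 J.
Photons incident: 19.80 / 3.566e-19 = 5.552e19, i.e. 5.552e19/6.022e23 = 9.220e-5 mol.
Photons absorbed: 0.447 × 9.220e-5 = 4.121e-5 mol.
Product: Φ × n_abs = 0.360 × 4.121e-5 = 1.484e-5 mol.
As a count: 1.484e-5 × 6.022e23 = 8.9e18.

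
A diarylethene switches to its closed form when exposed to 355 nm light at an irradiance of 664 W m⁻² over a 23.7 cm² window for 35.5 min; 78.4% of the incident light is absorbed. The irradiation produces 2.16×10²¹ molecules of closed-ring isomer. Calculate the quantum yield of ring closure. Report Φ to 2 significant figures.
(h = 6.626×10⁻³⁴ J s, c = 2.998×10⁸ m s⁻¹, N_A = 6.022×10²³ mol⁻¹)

Φ = 0.46

Product: 2.16×10²¹ / 6.022×10²³ = 0.003587 mol.
Photon energy at 355 nm: hc/λ = (6.626×10⁻³⁴)(2.998×10⁸)/(355×10⁻⁹) = 5.596×10⁻¹⁹ J.
Energy delivered: (664 W m⁻²)(23.7×10⁻⁴ m²)(2130 s) = 3352 J.
Photons incident: 3352 / 5.596×10⁻¹⁹ = 5.990×10²¹, i.e. 5.990×10²¹/6.022×10²³ = 0.009947 mol.
Photons absorbed: 0.784 × 0.009947 = 0.007798 mol.
Φ = 0.003587 mol / 0.007798 mol photons = 0.46.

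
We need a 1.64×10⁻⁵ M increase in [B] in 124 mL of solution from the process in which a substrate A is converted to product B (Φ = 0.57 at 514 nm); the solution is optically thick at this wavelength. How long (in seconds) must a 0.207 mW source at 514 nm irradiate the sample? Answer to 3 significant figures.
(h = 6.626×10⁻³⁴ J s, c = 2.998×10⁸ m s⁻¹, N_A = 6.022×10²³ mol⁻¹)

t ≈ 4010 s

Product: (1.64×10⁻⁵ M)(0.124 L) = 2.034×10⁻⁶ mol.
Photons that must be absorbed: 2.034×10⁻⁶ / 0.57 = 3.568×10⁻⁶ mol.
Photon energy: hc/λ = 3.865×10⁻¹⁹ J; per mole, 2.328×10⁵ J mol⁻¹.
Energy required: 3.568×10⁻⁶ × 2.328×10⁵ = 0.8306 J.
Time: 0.8306 J / 0.000207 W = 4010 s.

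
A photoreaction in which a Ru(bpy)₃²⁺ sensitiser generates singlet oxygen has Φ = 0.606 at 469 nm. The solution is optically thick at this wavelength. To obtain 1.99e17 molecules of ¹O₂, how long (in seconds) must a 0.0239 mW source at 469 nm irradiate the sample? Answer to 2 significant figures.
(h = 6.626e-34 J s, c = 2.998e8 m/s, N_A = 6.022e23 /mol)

t ≈ 5800 s

Product: 1.99e17 / 6.022e23 = 3.305e-7 mol.
Photons that must be absorbed: 3.305e-7 / 0.606 = 5.454e-7 mol.
Photon energy: hc/λ = 4.236e-19 J; per mole, 2.551e5 J mol⁻¹.
Energy required: 5.454e-7 × 2.551e5 = 0.1391 J.
Time: 0.1391 J / 2.39e-05 W = 5800 s.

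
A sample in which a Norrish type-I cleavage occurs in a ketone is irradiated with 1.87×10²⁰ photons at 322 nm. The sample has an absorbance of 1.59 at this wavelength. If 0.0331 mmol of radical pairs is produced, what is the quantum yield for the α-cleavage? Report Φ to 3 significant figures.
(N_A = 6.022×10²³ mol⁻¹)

Product: 0.0331 mmol = 3.31×10⁻⁵ mol.
Moles of photons: 1.87×10²⁰ / 6.022×10²³ = 3.105×10⁻⁴ mol.
Fraction absorbed: 1 − 10^(−1.59) = 0.9743.
Photons absorbed: 0.9743 × 3.105×10⁻⁴ = 3.025×10⁻⁴ mol.
Φ = 3.31×10⁻⁵ mol / 3.025×10⁻⁴ mol photons = 0.109.

Φ = 0.109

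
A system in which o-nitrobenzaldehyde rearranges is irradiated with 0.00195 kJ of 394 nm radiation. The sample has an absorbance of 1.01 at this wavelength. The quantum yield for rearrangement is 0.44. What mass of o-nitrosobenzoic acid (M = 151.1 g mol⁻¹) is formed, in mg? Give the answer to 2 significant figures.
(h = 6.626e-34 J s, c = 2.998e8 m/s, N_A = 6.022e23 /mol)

Photon energy at 394 nm: hc/λ = (6.626e-34)(2.998e8)/(394e-9) = 5.042e-19 J.
Incident energy: 0.00195 kJ = 1.95 J.
Photons incident: 1.95 / 5.042e-19 = 3.868e18, i.e. 3.868e18/6.022e23 = 6.423e-6 mol.
Fraction absorbed: 1 − 10^(−1.01) = 0.9023.
Photons absorbed: 0.9023 × 6.423e-6 = 5.795e-6 mol.
Product: Φ × n_abs = 0.44 × 5.795e-6 = 2.550e-6 mol.
Mass: 2.550e-6 × 151.1 = 3.853e-4 g = 0.39 mg.

0.39 mg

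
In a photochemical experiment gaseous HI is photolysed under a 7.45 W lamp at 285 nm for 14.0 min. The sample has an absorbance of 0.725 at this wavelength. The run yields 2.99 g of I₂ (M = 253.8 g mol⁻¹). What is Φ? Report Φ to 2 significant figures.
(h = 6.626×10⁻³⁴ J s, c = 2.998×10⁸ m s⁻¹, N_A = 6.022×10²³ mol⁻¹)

Product: 2.99 g / 253.8 g mol⁻¹ = 0.01178 mol.
Photon energy at 285 nm: hc/λ = (6.626×10⁻³⁴)(2.998×10⁸)/(285×10⁻⁹) = 6.970×10⁻¹⁹ J.
Energy delivered: (7.45 W)(840 s) = 6258 J.
Photons incident: 6258 / 6.970×10⁻¹⁹ = 8.978×10²¹, i.e. 8.978×10²¹/6.022×10²³ = 0.01491 mol.
Fraction absorbed: 1 − 10^(−0.725) = 0.8116.
Photons absorbed: 0.8116 × 0.01491 = 0.01210 mol.
Φ = 0.01178 mol / 0.01210 mol photons = 0.97.

Φ = 0.97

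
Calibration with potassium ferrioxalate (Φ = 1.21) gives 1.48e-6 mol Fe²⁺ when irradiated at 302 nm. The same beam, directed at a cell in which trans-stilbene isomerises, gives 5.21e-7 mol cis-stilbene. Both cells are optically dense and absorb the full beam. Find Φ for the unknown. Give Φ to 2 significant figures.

Photons absorbed by the actinometer: 1.48e-6 / 1.21 = 1.223e-6 mol.
Φ(unknown) = 5.21e-7 / 1.223e-6 = 0.43.

Φ = 0.43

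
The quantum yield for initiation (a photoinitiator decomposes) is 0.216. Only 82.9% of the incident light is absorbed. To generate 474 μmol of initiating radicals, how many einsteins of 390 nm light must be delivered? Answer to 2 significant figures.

Product: 474 μmol = 4.74×10⁻⁴ mol.
Photons that must be absorbed: 4.74×10⁻⁴ / 0.216 = 0.002194 mol.
Incident photons needed: 0.002194 / 0.829 = 0.002647 mol.

0.0026 einstein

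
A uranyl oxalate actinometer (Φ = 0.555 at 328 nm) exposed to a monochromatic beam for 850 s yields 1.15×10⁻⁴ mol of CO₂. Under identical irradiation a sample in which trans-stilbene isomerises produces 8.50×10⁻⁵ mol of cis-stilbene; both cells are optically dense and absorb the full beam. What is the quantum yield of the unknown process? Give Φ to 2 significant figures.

Φ = 0.41

Photons absorbed by the actinometer: 1.15×10⁻⁴ / 0.555 = 2.072×10⁻⁴ mol.
Φ(unknown) = 8.50×10⁻⁵ / 2.072×10⁻⁴ = 0.41.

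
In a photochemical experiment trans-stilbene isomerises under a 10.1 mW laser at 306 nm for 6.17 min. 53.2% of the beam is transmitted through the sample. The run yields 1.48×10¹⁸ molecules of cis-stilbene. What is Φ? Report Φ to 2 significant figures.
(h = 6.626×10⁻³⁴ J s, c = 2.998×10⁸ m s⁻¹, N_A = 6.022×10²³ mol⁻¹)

Φ = 0.55

Product: 1.48×10¹⁸ / 6.022×10²³ = 2.458×10⁻⁶ mol.
Photon energy at 306 nm: hc/λ = (6.626×10⁻³⁴)(2.998×10⁸)/(306×10⁻⁹) = 6.492×10⁻¹⁹ J.
Energy delivered: (10.1 mW)(370.2 s) = 3.739 J.
Photons incident: 3.739 / 6.492×10⁻¹⁹ = 5.759×10¹⁸, i.e. 5.759×10¹⁸/6.022×10²³ = 9.563×10⁻⁶ mol.
Fraction absorbed: 1 − 53.2/100 = 0.4680.
Photons absorbed: 0.4680 × 9.563×10⁻⁶ = 4.475×10⁻⁶ mol.
Φ = 2.458×10⁻⁶ mol / 4.475×10⁻⁶ mol photons = 0.55.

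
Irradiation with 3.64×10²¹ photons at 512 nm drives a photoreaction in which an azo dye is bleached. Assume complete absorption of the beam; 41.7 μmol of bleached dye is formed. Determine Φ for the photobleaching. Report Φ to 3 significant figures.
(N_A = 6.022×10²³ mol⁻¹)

Product: 41.7 μmol = 4.17×10⁻⁵ mol.
Moles of photons: 3.64×10²¹ / 6.022×10²³ = 0.006045 mol.
Φ = 4.17×10⁻⁵ mol / 0.006045 mol photons = 0.00690.

Φ = 0.00690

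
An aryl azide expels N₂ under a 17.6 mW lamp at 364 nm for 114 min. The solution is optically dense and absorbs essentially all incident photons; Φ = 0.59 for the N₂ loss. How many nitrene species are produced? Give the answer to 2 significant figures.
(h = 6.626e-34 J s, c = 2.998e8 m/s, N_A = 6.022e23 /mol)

Photon energy at 364 nm: hc/λ = (6.626e-34)(2.998e8)/(364e-9) = 5.457e-19 J.
Energy delivered: (17.6 mW)(6840 s) = 120.4 J.
Photons incident: 120.4 / 5.457e-19 = 2.206e20, i.e. 2.206e20/6.022e23 = 3.663e-4 mol.
Product: Φ × n_abs = 0.59 × 3.663e-4 = 2.161e-4 mol.
As a count: 2.161e-4 × 6.022e23 = 1.3e20.

1.3e20 species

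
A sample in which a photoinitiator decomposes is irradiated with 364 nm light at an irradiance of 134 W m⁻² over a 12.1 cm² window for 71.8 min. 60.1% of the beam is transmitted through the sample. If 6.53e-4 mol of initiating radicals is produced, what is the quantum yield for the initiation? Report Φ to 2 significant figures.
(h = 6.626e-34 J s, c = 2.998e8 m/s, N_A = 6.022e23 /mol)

Φ = 0.77

Photon energy at 364 nm: hc/λ = (6.626e-34)(2.998e8)/(364e-9) = 5.457e-19 J.
Energy delivered: (134 W m⁻²)(12.1e-4 m²)(4308 s) = 698.5 J.
Photons incident: 698.5 / 5.457e-19 = 1.280e21, i.e. 1.280e21/6.022e23 = 0.002126 mol.
Fraction absorbed: 1 − 60.1/100 = 0.3990.
Photons absorbed: 0.3990 × 0.002126 = 8.483e-4 mol.
Φ = 6.53e-4 mol / 8.483e-4 mol photons = 0.77.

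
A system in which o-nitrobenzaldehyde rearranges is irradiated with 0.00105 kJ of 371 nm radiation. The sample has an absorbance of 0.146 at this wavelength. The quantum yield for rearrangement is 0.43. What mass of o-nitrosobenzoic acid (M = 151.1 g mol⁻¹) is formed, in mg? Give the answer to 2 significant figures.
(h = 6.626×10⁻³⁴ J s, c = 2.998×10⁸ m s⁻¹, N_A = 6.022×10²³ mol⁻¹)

0.060 mg

Photon energy at 371 nm: hc/λ = (6.626×10⁻³⁴)(2.998×10⁸)/(371×10⁻⁹) = 5.354×10⁻¹⁹ J.
Incident energy: 0.00105 kJ = 1.05 J.
Photons incident: 1.05 / 5.354×10⁻¹⁹ = 1.961×10¹⁸, i.e. 1.961×10¹⁸/6.022×10²³ = 3.256×10⁻⁶ mol.
Fraction absorbed: 1 − 10^(−0.146) = 0.2855.
Photons absorbed: 0.2855 × 3.256×10⁻⁶ = 9.296×10⁻⁷ mol.
Product: Φ × n_abs = 0.43 × 9.296×10⁻⁷ = 3.997×10⁻⁷ mol.
Mass: 3.997×10⁻⁷ × 151.1 = 6.039×10⁻⁵ g = 0.060 mg.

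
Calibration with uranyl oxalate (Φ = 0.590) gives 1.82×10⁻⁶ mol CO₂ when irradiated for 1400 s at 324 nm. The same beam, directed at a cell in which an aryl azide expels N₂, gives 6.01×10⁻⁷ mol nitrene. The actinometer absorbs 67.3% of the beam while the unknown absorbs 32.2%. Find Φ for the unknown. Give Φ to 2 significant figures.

Φ = 0.41

Photons absorbed by the actinometer: 1.82×10⁻⁶ / 0.590 = 3.085×10⁻⁶ mol.
Incident flux: 3.085×10⁻⁶ / 0.673 = 4.584×10⁻⁶ einstein.
Absorbed by unknown: 0.322 × 4.584×10⁻⁶ = 1.476×10⁻⁶ mol.
Φ(unknown) = 6.01×10⁻⁷ / 1.476×10⁻⁶ = 0.41.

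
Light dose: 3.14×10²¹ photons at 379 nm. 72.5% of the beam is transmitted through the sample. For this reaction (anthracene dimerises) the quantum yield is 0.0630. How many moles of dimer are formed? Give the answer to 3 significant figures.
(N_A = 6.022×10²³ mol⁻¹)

Moles of photons: 3.14×10²¹ / 6.022×10²³ = 0.005214 mol.
Fraction absorbed: 1 − 72.5/100 = 0.2750.
Photons absorbed: 0.2750 × 0.005214 = 0.001434 mol.
Product: Φ × n_abs = 0.0630 × 0.001434 = 9.034×10⁻⁵ mol.

9.03×10⁻⁵ mol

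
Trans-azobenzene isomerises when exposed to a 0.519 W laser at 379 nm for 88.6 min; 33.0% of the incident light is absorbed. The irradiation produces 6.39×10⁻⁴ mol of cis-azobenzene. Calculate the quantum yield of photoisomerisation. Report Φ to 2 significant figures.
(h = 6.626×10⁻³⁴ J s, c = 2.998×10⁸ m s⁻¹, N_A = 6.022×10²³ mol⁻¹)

Φ = 0.22

Photon energy at 379 nm: hc/λ = (6.626×10⁻³⁴)(2.998×10⁸)/(379×10⁻⁹) = 5.241×10⁻¹⁹ J.
Energy delivered: (0.519 W)(5316 s) = 2759 J.
Photons incident: 2759 / 5.241×10⁻¹⁹ = 5.264×10²¹, i.e. 5.264×10²¹/6.022×10²³ = 0.008741 mol.
Photons absorbed: 0.330 × 0.008741 = 0.002885 mol.
Φ = 6.39×10⁻⁴ mol / 0.002885 mol photons = 0.22.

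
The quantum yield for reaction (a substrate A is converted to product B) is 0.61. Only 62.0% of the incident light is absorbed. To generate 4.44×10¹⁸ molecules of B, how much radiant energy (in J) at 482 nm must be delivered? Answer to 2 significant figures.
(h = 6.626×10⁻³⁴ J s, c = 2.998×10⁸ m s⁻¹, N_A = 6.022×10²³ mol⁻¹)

Product: 4.44×10¹⁸ / 6.022×10²³ = 7.373×10⁻⁶ mol.
Photons that must be absorbed: 7.373×10⁻⁶ / 0.61 = 1.209×10⁻⁵ mol.
Incident photons needed: 1.209×10⁻⁵ / 0.620 = 1.950×10⁻⁵ mol.
Photon energy: hc/λ = 4.121×10⁻¹⁹ J; per mole, 2.482×10⁵ J mol⁻¹.
Energy required: 1.950×10⁻⁵ × 2.482×10⁵ = 4.8 J.

4.8 J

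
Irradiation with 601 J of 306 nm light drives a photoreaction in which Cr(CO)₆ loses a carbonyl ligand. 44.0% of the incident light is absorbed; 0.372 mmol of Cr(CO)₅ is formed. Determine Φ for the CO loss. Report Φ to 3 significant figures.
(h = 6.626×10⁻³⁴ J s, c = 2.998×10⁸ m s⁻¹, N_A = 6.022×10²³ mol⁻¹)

Product: 0.372 mmol = 3.72×10⁻⁴ mol.
Photon energy at 306 nm: hc/λ = (6.626×10⁻³⁴)(2.998×10⁸)/(306×10⁻⁹) = 6.492×10⁻¹⁹ J.
Photons incident: 601 / 6.492×10⁻¹⁹ = 9.258×10²⁰, i.e. 9.258×10²⁰/6.022×10²³ = 0.001537 mol.
Photons absorbed: 0.440 × 0.001537 = 6.763×10⁻⁴ mol.
Φ = 3.72×10⁻⁴ mol / 6.763×10⁻⁴ mol photons = 0.550.

Φ = 0.550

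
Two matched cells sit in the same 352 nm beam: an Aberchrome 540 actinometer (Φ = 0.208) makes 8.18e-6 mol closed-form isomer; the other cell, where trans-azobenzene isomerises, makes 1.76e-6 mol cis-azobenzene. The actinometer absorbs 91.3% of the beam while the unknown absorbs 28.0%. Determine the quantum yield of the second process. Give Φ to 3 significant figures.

Φ = 0.146

Photons absorbed by the actinometer: 8.18e-6 / 0.208 = 3.933e-5 mol.
Incident flux: 3.933e-5 / 0.913 = 4.308e-5 einstein.
Absorbed by unknown: 0.280 × 4.308e-5 = 1.206e-5 mol.
Φ(unknown) = 1.76e-6 / 1.206e-5 = 0.146.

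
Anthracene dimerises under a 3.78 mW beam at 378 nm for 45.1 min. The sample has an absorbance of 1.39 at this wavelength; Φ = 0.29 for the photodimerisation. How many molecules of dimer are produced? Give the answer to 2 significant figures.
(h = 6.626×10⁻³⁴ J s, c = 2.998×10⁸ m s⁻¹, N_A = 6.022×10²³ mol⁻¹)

5.4×10¹⁸ molecules

Photon energy at 378 nm: hc/λ = (6.626×10⁻³⁴)(2.998×10⁸)/(378×10⁻⁹) = 5.255×10⁻¹⁹ J.
Energy delivered: (3.78 mW)(2706 s) = 10.23 J.
Photons incident: 10.23 / 5.255×10⁻¹⁹ = 1.947×10¹⁹, i.e. 1.947×10¹⁹/6.022×10²³ = 3.233×10⁻⁵ mol.
Fraction absorbed: 1 − 10^(−1.39) = 0.9593.
Photons absorbed: 0.9593 × 3.233×10⁻⁵ = 3.101×10⁻⁵ mol.
Product: Φ × n_abs = 0.29 × 3.101×10⁻⁵ = 8.993×10⁻⁶ mol.
As a count: 8.993×10⁻⁶ × 6.022×10²³ = 5.4×10¹⁸.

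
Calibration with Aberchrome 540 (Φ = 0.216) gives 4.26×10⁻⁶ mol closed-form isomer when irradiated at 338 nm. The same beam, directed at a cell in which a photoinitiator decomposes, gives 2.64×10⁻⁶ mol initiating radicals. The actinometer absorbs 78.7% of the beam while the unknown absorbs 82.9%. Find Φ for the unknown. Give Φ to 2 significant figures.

Photons absorbed by the actinometer: 4.26×10⁻⁶ / 0.216 = 1.972×10⁻⁵ mol.
Incident flux: 1.972×10⁻⁵ / 0.787 = 2.506×10⁻⁵ einstein.
Absorbed by unknown: 0.829 × 2.506×10⁻⁵ = 2.077×10⁻⁵ mol.
Φ(unknown) = 2.64×10⁻⁶ / 2.077×10⁻⁵ = 0.13.

Φ = 0.13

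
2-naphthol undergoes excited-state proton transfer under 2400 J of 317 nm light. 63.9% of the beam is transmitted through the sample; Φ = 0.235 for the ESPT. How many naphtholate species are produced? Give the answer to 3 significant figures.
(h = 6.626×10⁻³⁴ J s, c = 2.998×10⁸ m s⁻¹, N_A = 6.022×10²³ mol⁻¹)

Photon energy at 317 nm: hc/λ = (6.626×10⁻³⁴)(2.998×10⁸)/(317×10⁻⁹) = 6.266×10⁻¹⁹ J.
Photons incident: 2400 / 6.266×10⁻¹⁹ = 3.830×10²¹, i.e. 3.830×10²¹/6.022×10²³ = 0.006360 mol.
Fraction absorbed: 1 − 63.9/100 = 0.3610.
Photons absorbed: 0.3610 × 0.006360 = 0.002296 mol.
Product: Φ × n_abs = 0.235 × 0.002296 = 5.396×10⁻⁴ mol.
As a count: 5.396×10⁻⁴ × 6.022×10²³ = 3.25×10²⁰.

3.25×10²⁰ species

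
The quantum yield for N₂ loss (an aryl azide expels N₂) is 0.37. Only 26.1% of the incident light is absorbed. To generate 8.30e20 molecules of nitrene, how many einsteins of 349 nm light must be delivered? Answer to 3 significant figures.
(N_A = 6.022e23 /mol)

0.0143 einstein

Product: 8.30e20 / 6.022e23 = 0.001378 mol.
Photons that must be absorbed: 0.001378 / 0.37 = 0.003724 mol.
Incident photons needed: 0.003724 / 0.261 = 0.01427 mol.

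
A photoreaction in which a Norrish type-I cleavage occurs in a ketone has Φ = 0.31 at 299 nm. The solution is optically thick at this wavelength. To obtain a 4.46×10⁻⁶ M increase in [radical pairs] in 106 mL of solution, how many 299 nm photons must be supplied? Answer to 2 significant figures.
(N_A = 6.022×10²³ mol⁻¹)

9.2×10¹⁷ photons

Product: (4.46×10⁻⁶ M)(0.106 L) = 4.728×10⁻⁷ mol.
Photons that must be absorbed: 4.728×10⁻⁷ / 0.31 = 1.525×10⁻⁶ mol.
Photon count: 1.525×10⁻⁶ × 6.022×10²³ = 9.2×10¹⁷.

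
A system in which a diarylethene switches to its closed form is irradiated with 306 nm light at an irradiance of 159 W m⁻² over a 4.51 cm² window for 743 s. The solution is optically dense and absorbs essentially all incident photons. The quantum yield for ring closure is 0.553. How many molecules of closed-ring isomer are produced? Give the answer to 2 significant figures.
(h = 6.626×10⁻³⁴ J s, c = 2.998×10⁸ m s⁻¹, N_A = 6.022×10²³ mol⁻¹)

Photon energy at 306 nm: hc/λ = (6.626×10⁻³⁴)(2.998×10⁸)/(306×10⁻⁹) = 6.492×10⁻¹⁹ J.
Energy delivered: (159 W m⁻²)(4.51×10⁻⁴ m²)(743 s) = 53.28 J.
Photons incident: 53.28 / 6.492×10⁻¹⁹ = 8.207×10¹⁹, i.e. 8.207×10¹⁹/6.022×10²³ = 1.363×10⁻⁴ mol.
Product: Φ × n_abs = 0.553 × 1.363×10⁻⁴ = 7.537×10⁻⁵ mol.
As a count: 7.537×10⁻⁵ × 6.022×10²³ = 4.5×10¹⁹.

4.5×10¹⁹ molecules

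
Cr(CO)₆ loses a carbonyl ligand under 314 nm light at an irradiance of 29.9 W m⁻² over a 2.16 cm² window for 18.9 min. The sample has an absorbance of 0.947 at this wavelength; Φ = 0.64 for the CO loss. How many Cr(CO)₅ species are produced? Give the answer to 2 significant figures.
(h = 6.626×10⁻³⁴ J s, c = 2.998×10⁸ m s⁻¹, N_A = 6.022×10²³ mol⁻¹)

6.6×10¹⁸ species

Photon energy at 314 nm: hc/λ = (6.626×10⁻³⁴)(2.998×10⁸)/(314×10⁻⁹) = 6.326×10⁻¹⁹ J.
Energy delivered: (29.9 W m⁻²)(2.16×10⁻⁴ m²)(1134 s) = 7.324 J.
Photons incident: 7.324 / 6.326×10⁻¹⁹ = 1.158×10¹⁹, i.e. 1.158×10¹⁹/6.022×10²³ = 1.923×10⁻⁵ mol.
Fraction absorbed: 1 − 10^(−0.947) = 0.8870.
Photons absorbed: 0.8870 × 1.923×10⁻⁵ = 1.706×10⁻⁵ mol.
Product: Φ × n_abs = 0.64 × 1.706×10⁻⁵ = 1.092×10⁻⁵ mol.
As a count: 1.092×10⁻⁵ × 6.022×10²³ = 6.6×10¹⁸.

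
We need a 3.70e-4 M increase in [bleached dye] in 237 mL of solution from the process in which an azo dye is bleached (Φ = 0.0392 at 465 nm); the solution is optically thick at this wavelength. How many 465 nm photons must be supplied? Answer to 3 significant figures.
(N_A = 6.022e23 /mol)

Product: (3.70e-4 M)(0.237 L) = 8.769e-5 mol.
Photons that must be absorbed: 8.769e-5 / 0.0392 = 0.002237 mol.
Photon count: 0.002237 × 6.022e23 = 1.35e21.

1.35e21 photons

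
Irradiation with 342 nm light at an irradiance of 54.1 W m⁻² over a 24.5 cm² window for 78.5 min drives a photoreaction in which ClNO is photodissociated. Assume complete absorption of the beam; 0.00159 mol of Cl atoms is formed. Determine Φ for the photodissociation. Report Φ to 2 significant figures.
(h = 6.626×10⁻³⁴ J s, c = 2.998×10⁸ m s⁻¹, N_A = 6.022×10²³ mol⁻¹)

Φ = 0.89

Photon energy at 342 nm: hc/λ = (6.626×10⁻³⁴)(2.998×10⁸)/(342×10⁻⁹) = 5.808×10⁻¹⁹ J.
Energy delivered: (54.1 W m⁻²)(24.5×10⁻⁴ m²)(4710 s) = 624.3 J.
Photons incident: 624.3 / 5.808×10⁻¹⁹ = 1.075×10²¹, i.e. 1.075×10²¹/6.022×10²³ = 0.001785 mol.
Φ = 0.00159 mol / 0.001785 mol photons = 0.89.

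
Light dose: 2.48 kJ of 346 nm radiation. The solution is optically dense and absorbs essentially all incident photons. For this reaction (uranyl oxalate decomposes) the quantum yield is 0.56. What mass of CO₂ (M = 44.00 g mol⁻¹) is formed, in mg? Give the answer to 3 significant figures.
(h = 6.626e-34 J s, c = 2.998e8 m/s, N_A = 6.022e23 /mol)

Photon energy at 346 nm: hc/λ = (6.626e-34)(2.998e8)/(346e-9) = 5.741e-19 J.
Incident energy: 2.48 kJ = 2480 J.
Photons incident: 2480 / 5.741e-19 = 4.320e21, i.e. 4.320e21/6.022e23 = 0.007174 mol.
Product: Φ × n_abs = 0.56 × 0.007174 = 0.004017 mol.
Mass: 0.004017 × 44.00 = 0.1767 g = 177 mg.

177 mg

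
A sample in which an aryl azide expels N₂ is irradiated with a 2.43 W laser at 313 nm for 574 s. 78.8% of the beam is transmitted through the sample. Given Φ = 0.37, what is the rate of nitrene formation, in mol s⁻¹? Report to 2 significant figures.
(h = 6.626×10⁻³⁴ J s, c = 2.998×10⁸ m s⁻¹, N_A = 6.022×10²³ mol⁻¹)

Photon energy at 313 nm: hc/λ = (6.626×10⁻³⁴)(2.998×10⁸)/(313×10⁻⁹) = 6.347×10⁻¹⁹ J.
Energy delivered: (2.43 W)(574 s) = 1395 J.
Photons incident: 1395 / 6.347×10⁻¹⁹ = 2.198×10²¹, i.e. 2.198×10²¹/6.022×10²³ = 0.003650 mol.
Fraction absorbed: 1 − 78.8/100 = 0.2120.
Photons absorbed: 0.2120 × 0.003650 = 7.738×10⁻⁴ mol.
Product formed: 0.37 × 7.738×10⁻⁴ = 2.863×10⁻⁴ mol.
Rate: 2.863×10⁻⁴ / 574 s = 5.0×10⁻⁷ mol s⁻¹.

5.0×10⁻⁷ mol s⁻¹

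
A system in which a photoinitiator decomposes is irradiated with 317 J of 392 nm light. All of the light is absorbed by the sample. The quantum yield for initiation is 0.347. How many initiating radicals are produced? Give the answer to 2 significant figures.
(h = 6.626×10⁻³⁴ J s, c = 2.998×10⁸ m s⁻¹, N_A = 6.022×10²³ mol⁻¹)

Photon energy at 392 nm: hc/λ = (6.626×10⁻³⁴)(2.998×10⁸)/(392×10⁻⁹) = 5.068×10⁻¹⁹ J.
Photons incident: 317 / 5.068×10⁻¹⁹ = 6.255×10²⁰, i.e. 6.255×10²⁰/6.022×10²³ = 0.001039 mol.
Product: Φ × n_abs = 0.347 × 0.001039 = 3.605×10⁻⁴ mol.
As a count: 3.605×10⁻⁴ × 6.022×10²³ = 2.2×10²⁰.

2.2×10²⁰ initiating radicals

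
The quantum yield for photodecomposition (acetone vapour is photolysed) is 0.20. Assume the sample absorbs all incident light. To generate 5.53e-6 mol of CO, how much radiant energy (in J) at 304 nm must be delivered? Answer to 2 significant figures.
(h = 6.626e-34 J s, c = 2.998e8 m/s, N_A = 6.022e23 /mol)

Photons that must be absorbed: 5.53e-6 / 0.20 = 2.765e-5 mol.
Photon energy: hc/λ = 6.534e-19 J; per mole, 3.935e5 J mol⁻¹.
Energy required: 2.765e-5 × 3.935e5 = 11 J.

11 J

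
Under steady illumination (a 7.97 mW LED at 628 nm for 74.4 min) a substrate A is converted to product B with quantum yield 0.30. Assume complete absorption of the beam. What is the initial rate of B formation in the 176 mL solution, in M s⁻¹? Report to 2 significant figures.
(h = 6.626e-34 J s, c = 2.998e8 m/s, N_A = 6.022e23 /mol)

7.1e-8 M s⁻¹

Photon energy at 628 nm: hc/λ = (6.626e-34)(2.998e8)/(628e-9) = 3.163e-19 J.
Energy delivered: (7.97 mW)(4464 s) = 35.58 J.
Photons incident: 35.58 / 3.163e-19 = 1.125e20, i.e. 1.125e20/6.022e23 = 1.868e-4 mol.
Product formed: 0.30 × 1.868e-4 = 5.604e-5 mol.
Rate: 5.604e-5 mol / (4464 s × 0.176 L) = 7.1e-8 M s⁻¹.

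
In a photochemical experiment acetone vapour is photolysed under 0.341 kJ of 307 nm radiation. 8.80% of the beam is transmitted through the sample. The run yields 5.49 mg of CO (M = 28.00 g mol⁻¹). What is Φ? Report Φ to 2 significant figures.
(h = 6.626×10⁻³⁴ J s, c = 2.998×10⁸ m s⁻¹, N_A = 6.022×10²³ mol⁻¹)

Product: 5.49 mg / 28.00 g mol⁻¹ = 1.961×10⁻⁴ mol.
Photon energy at 307 nm: hc/λ = (6.626×10⁻³⁴)(2.998×10⁸)/(307×10⁻⁹) = 6.471×10⁻¹⁹ J.
Incident energy: 0.341 kJ = 341 J.
Photons incident: 341 / 6.471×10⁻¹⁹ = 5.270×10²⁰, i.e. 5.270×10²⁰/6.022×10²³ = 8.751×10⁻⁴ mol.
Fraction absorbed: 1 − 8.80/100 = 0.9120.
Photons absorbed: 0.9120 × 8.751×10⁻⁴ = 7.981×10⁻⁴ mol.
Φ = 1.961×10⁻⁴ mol / 7.981×10⁻⁴ mol photons = 0.25.

Φ = 0.25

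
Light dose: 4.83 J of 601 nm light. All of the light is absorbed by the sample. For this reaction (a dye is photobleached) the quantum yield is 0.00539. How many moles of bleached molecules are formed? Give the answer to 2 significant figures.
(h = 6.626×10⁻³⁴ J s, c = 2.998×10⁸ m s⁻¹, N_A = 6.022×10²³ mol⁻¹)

Photon energy at 601 nm: hc/λ = (6.626×10⁻³⁴)(2.998×10⁸)/(601×10⁻⁹) = 3.305×10⁻¹⁹ J.
Photons incident: 4.83 / 3.305×10⁻¹⁹ = 1.461×10¹⁹, i.e. 1.461×10¹⁹/6.022×10²³ = 2.426×10⁻⁵ mol.
Product: Φ × n_abs = 0.00539 × 2.426×10⁻⁵ = 1.308×10⁻⁷ mol.

1.3×10⁻⁷ mol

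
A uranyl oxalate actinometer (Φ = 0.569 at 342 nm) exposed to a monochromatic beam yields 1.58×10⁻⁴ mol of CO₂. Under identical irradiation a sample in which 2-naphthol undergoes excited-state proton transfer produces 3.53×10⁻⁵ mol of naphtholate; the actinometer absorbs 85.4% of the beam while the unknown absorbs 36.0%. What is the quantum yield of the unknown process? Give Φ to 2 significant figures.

Φ = 0.30

Photons absorbed by the actinometer: 1.58×10⁻⁴ / 0.569 = 2.777×10⁻⁴ mol.
Incident flux: 2.777×10⁻⁴ / 0.854 = 3.252×10⁻⁴ einstein.
Absorbed by unknown: 0.360 × 3.252×10⁻⁴ = 1.171×10⁻⁴ mol.
Φ(unknown) = 3.53×10⁻⁵ / 1.171×10⁻⁴ = 0.30.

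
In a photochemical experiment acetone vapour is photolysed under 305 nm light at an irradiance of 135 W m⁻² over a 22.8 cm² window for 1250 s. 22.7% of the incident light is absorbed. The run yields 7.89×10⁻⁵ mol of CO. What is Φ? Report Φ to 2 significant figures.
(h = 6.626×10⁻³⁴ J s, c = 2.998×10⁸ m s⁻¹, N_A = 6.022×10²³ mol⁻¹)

Φ = 0.35

Photon energy at 305 nm: hc/λ = (6.626×10⁻³⁴)(2.998×10⁸)/(305×10⁻⁹) = 6.513×10⁻¹⁹ J.
Energy delivered: (135 W m⁻²)(22.8×10⁻⁴ m²)(1250 s) = 384.8 J.
Photons incident: 384.8 / 6.513×10⁻¹⁹ = 5.908×10²⁰, i.e. 5.908×10²⁰/6.022×10²³ = 9.811×10⁻⁴ mol.
Photons absorbed: 0.227 × 9.811×10⁻⁴ = 2.227×10⁻⁴ mol.
Φ = 7.89×10⁻⁵ mol / 2.227×10⁻⁴ mol photons = 0.35.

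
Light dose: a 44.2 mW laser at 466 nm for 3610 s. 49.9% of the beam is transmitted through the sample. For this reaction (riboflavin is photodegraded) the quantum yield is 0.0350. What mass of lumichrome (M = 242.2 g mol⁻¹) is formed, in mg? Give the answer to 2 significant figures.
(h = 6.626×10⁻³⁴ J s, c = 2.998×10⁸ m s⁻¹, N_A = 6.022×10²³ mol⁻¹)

2.6 mg

Photon energy at 466 nm: hc/λ = (6.626×10⁻³⁴)(2.998×10⁸)/(466×10⁻⁹) = 4.263×10⁻¹⁹ J.
Energy delivered: (44.2 mW)(3610 s) = 159.6 J.
Photons incident: 159.6 / 4.263×10⁻¹⁹ = 3.744×10²⁰, i.e. 3.744×10²⁰/6.022×10²³ = 6.217×10⁻⁴ mol.
Fraction absorbed: 1 − 49.9/100 = 0.5010.
Photons absorbed: 0.5010 × 6.217×10⁻⁴ = 3.115×10⁻⁴ mol.
Product: Φ × n_abs = 0.0350 × 3.115×10⁻⁴ = 1.090×10⁻⁵ mol.
Mass: 1.090×10⁻⁵ × 242.2 = 0.002640 g = 2.6 mg.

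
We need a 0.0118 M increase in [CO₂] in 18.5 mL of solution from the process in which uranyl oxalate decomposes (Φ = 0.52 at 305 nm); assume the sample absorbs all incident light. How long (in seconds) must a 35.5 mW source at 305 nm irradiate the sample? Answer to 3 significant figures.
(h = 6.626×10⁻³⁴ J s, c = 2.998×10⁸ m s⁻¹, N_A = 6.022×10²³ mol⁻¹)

Product: (0.0118 M)(0.0185 L) = 2.183×10⁻⁴ mol.
Photons that must be absorbed: 2.183×10⁻⁴ / 0.52 = 4.198×10⁻⁴ mol.
Photon energy: hc/λ = 6.513×10⁻¹⁹ J; per mole, 3.922×10⁵ J mol⁻¹.
Energy required: 4.198×10⁻⁴ × 3.922×10⁵ = 164.6 J.
Time: 164.6 J / 0.0355 W = 4640 s.

t ≈ 4640 s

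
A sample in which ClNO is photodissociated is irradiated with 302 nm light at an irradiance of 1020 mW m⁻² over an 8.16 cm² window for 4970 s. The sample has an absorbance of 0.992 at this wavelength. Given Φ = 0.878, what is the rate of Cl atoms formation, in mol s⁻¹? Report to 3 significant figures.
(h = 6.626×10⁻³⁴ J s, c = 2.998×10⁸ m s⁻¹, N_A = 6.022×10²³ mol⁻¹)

Photon energy at 302 nm: hc/λ = (6.626×10⁻³⁴)(2.998×10⁸)/(302×10⁻⁹) = 6.578×10⁻¹⁹ J.
Energy delivered: (1020 mW m⁻²)(8.16×10⁻⁴ m²)(4970 s) = 4.137 J.
Photons incident: 4.137 / 6.578×10⁻¹⁹ = 6.289×10¹⁸, i.e. 6.289×10¹⁸/6.022×10²³ = 1.044×10⁻⁵ mol.
Fraction absorbed: 1 − 10^(−0.992) = 0.8981.
Photons absorbed: 0.8981 × 1.044×10⁻⁵ = 9.376×10⁻⁶ mol.
Product formed: 0.878 × 9.376×10⁻⁶ = 8.232×10⁻⁶ mol.
Rate: 8.232×10⁻⁶ / 4970 s = 1.66×10⁻⁹ mol s⁻¹.

1.66×10⁻⁹ mol s⁻¹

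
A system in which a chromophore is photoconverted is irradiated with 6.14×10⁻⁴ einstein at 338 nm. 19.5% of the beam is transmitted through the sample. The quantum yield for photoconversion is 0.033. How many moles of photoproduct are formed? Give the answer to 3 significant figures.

Fraction absorbed: 1 − 19.5/100 = 0.8050.
Photons absorbed: 0.8050 × 6.14×10⁻⁴ = 4.943×10⁻⁴ mol.
Product: Φ × n_abs = 0.033 × 4.943×10⁻⁴ = 1.631×10⁻⁵ mol.

1.63×10⁻⁵ mol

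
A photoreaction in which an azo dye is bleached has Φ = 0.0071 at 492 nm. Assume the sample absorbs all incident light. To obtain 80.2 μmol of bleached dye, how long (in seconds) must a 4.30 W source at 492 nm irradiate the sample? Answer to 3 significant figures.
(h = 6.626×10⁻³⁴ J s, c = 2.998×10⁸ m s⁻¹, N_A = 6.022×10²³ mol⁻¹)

Product: 80.2 μmol = 8.02×10⁻⁵ mol.
Photons that must be absorbed: 8.02×10⁻⁵ / 0.0071 = 0.01130 mol.
Photon energy: hc/λ = 4.038×10⁻¹⁹ J; per mole, 2.432×10⁵ J mol⁻¹.
Energy required: 0.01130 × 2.432×10⁵ = 2748 J.
Time: 2748 J / 4.3 W = 639 s.

t ≈ 639 s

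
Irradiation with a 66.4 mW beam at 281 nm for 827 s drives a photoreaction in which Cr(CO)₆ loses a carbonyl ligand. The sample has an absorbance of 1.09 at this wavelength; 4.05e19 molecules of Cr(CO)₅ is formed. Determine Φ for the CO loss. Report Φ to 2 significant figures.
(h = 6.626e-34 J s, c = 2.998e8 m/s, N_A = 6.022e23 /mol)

Φ = 0.57

Product: 4.05e19 / 6.022e23 = 6.725e-5 mol.
Photon energy at 281 nm: hc/λ = (6.626e-34)(2.998e8)/(281e-9) = 7.069e-19 J.
Energy delivered: (66.4 mW)(827 s) = 54.91 J.
Photons incident: 54.91 / 7.069e-19 = 7.768e19, i.e. 7.768e19/6.022e23 = 1.290e-4 mol.
Fraction absorbed: 1 − 10^(−1.09) = 0.9187.
Photons absorbed: 0.9187 × 1.290e-4 = 1.185e-4 mol.
Φ = 6.725e-5 mol / 1.185e-4 mol photons = 0.57.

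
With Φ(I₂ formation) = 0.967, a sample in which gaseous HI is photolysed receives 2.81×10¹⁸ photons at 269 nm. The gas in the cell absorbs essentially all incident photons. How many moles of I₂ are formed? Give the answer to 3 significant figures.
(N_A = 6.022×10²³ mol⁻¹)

Moles of photons: 2.81×10¹⁸ / 6.022×10²³ = 4.666×10⁻⁶ mol.
Product: Φ × n_abs = 0.967 × 4.666×10⁻⁶ = 4.512×10⁻⁶ mol.

4.51×10⁻⁶ mol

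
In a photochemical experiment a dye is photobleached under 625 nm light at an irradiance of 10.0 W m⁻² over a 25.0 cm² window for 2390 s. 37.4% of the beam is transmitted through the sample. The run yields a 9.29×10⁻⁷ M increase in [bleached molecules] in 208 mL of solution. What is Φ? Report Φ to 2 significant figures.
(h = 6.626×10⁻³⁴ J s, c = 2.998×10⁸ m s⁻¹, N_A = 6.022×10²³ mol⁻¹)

Product: (9.29×10⁻⁷ M)(0.208 L) = 1.932×10⁻⁷ mol.
Photon energy at 625 nm: hc/λ = (6.626×10⁻³⁴)(2.998×10⁸)/(625×10⁻⁹) = 3.178×10⁻¹⁹ J.
Energy delivered: (10.0 W m⁻²)(25.0×10⁻⁴ m²)(2390 s) = 59.75 J.
Photons incident: 59.75 / 3.178×10⁻¹⁹ = 1.880×10²⁰, i.e. 1.880×10²⁰/6.022×10²³ = 3.122×10⁻⁴ mol.
Fraction absorbed: 1 − 37.4/100 = 0.6260.
Photons absorbed: 0.6260 × 3.122×10⁻⁴ = 1.954×10⁻⁴ mol.
Φ = 1.932×10⁻⁷ mol / 1.954×10⁻⁴ mol photons = 9.9×10⁻⁴.

Φ = 9.9×10⁻⁴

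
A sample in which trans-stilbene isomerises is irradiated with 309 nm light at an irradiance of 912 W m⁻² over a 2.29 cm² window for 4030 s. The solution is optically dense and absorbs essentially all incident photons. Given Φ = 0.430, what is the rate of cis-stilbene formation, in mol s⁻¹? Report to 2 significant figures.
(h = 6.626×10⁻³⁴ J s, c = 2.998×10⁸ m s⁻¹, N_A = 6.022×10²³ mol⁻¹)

Photon energy at 309 nm: hc/λ = (6.626×10⁻³⁴)(2.998×10⁸)/(309×10⁻⁹) = 6.429×10⁻¹⁹ J.
Energy delivered: (912 W m⁻²)(2.29×10⁻⁴ m²)(4030 s) = 841.7 J.
Photons incident: 841.7 / 6.429×10⁻¹⁹ = 1.309×10²¹, i.e. 1.309×10²¹/6.022×10²³ = 0.002174 mol.
Product formed: 0.430 × 0.002174 = 9.348×10⁻⁴ mol.
Rate: 9.348×10⁻⁴ / 4030 s = 2.3×10⁻⁷ mol s⁻¹.

2.3×10⁻⁷ mol s⁻¹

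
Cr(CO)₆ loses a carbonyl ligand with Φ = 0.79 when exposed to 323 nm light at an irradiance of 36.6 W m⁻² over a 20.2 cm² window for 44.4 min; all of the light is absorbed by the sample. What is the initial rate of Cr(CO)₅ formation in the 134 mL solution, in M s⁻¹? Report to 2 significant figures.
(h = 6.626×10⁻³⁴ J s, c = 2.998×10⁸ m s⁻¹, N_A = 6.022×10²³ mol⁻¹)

Photon energy at 323 nm: hc/λ = (6.626×10⁻³⁴)(2.998×10⁸)/(323×10⁻⁹) = 6.150×10⁻¹⁹ J.
Energy delivered: (36.6 W m⁻²)(20.2×10⁻⁴ m²)(2664 s) = 197.0 J.
Photons incident: 197.0 / 6.150×10⁻¹⁹ = 3.203×10²⁰, i.e. 3.203×10²⁰/6.022×10²³ = 5.319×10⁻⁴ mol.
Product formed: 0.79 × 5.319×10⁻⁴ = 4.202×10⁻⁴ mol.
Rate: 4.202×10⁻⁴ mol / (2664 s × 0.134 L) = 1.2×10⁻⁶ M s⁻¹.

1.2×10⁻⁶ M s⁻¹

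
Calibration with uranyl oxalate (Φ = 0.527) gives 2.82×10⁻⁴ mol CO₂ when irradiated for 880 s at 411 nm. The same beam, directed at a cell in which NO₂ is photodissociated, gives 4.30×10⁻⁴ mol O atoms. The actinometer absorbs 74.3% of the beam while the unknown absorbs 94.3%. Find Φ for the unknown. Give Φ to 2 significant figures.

Photons absorbed by the actinometer: 2.82×10⁻⁴ / 0.527 = 5.351×10⁻⁴ mol.
Incident flux: 5.351×10⁻⁴ / 0.743 = 7.202×10⁻⁴ einstein.
Absorbed by unknown: 0.943 × 7.202×10⁻⁴ = 6.791×10⁻⁴ mol.
Φ(unknown) = 4.30×10⁻⁴ / 6.791×10⁻⁴ = 0.63.

Φ = 0.63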